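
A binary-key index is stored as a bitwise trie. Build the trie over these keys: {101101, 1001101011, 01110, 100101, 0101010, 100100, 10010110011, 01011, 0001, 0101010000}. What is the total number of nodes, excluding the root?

39

Trace insertions, counting only characters that open a new branch:
  "101101" → 6 new (1, 0, 1, 1, 0, 1)
  "1001101011" → prefix "10" already present; 8 new (0, 1, 1, 0, 1, 0, 1, 1)
  "01110" → 5 new (0, 1, 1, 1, 0)
  "100101" → prefix "1001" already present; 2 new (0, 1)
  "0101010" → prefix "01" already present; 5 new (0, 1, 0, 1, 0)
  "100100" → prefix "10010" already present; 1 new (0)
  "10010110011" → prefix "100101" already present; 5 new (1, 0, 0, 1, 1)
  "01011" → prefix "0101" already present; 1 new (1)
  "0001" → prefix "0" already present; 3 new (0, 0, 1)
  "0101010000" → prefix "0101010" already present; 3 new (0, 0, 0)
Total nodes = 6 + 8 + 5 + 2 + 5 + 1 + 5 + 1 + 3 + 3 = 39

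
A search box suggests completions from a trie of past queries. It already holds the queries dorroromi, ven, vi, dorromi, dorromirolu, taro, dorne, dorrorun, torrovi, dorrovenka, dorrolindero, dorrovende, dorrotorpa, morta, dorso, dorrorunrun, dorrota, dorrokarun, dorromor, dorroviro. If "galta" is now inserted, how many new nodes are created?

5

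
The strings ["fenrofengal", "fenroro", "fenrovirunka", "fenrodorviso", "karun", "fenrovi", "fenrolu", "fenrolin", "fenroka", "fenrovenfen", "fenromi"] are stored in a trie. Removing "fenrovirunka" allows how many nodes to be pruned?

5

After clearing the end-marker at "fenrovirunka", prune upward until reaching a node still needed by another word.
The suffix "runka" (5 nodes) is used only by "fenrovirunka"; "fenrovi" is itself a stored word, so pruning stops there.
Nodes removed: 5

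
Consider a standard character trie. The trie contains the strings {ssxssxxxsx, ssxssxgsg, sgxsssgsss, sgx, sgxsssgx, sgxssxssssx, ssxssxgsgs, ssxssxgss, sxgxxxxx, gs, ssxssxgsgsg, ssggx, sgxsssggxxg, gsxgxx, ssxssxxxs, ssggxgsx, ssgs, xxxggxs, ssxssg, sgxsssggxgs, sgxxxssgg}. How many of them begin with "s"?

18

Walk to "s"; the words in its subtree are exactly those with that prefix.
Matches: "sgx", "sgxsssggxgs", "sgxsssggxxg", "sgxsssgsss", "sgxsssgx", "sgxssxssssx", "sgxxxssgg", "ssggx", "ssggxgsx", "ssgs", "ssxssg", "ssxssxgsg", "ssxssxgsgs", "ssxssxgsgsg", "ssxssxgss", "ssxssxxxs", "ssxssxxxsx", "sxgxxxxx"
Count: 18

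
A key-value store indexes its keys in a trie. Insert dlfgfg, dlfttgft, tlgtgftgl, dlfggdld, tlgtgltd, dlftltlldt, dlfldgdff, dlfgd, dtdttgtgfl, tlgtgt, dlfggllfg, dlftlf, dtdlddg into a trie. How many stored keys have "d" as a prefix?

10

Filter for entries beginning with "d":
Matches: "dlfgd", "dlfgfg", "dlfggdld", "dlfggllfg", "dlfldgdff", "dlftlf", "dlftltlldt", "dlfttgft", "dtdlddg", "dtdttgtgfl"
Count: 10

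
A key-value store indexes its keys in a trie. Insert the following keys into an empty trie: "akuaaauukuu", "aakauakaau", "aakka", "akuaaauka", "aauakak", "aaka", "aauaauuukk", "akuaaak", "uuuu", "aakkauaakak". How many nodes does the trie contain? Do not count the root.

46

Trace insertions, counting only characters that open a new branch:
  "akuaaauukuu" → 11 new (a, k, u, a, a, a, u, u, k, u, u)
  "aakauakaau" → prefix "a" already present; 9 new (a, k, a, u, a, k, a, a, u)
  "aakka" → prefix "aak" already present; 2 new (k, a)
  "akuaaauka" → prefix "akuaaau" already present; 2 new (k, a)
  "aauakak" → prefix "aa" already present; 5 new (u, a, k, a, k)
  "aaka" → prefix "aaka" already present; 0 new (none)
  "aauaauuukk" → prefix "aaua" already present; 6 new (a, u, u, u, k, k)
  "akuaaak" → prefix "akuaaa" already present; 1 new (k)
  "uuuu" → 4 new (u, u, u, u)
  "aakkauaakak" → prefix "aakka" already present; 6 new (u, a, a, k, a, k)
Total nodes = 11 + 9 + 2 + 2 + 5 + 0 + 6 + 1 + 4 + 6 = 46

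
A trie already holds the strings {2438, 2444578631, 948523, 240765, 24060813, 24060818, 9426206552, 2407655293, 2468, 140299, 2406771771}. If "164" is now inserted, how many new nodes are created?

2

Walking "164" from the root, the first 1 characters ("1") follow existing edges; "6" is the first miss.
Each of the 2 remaining characters creates one node.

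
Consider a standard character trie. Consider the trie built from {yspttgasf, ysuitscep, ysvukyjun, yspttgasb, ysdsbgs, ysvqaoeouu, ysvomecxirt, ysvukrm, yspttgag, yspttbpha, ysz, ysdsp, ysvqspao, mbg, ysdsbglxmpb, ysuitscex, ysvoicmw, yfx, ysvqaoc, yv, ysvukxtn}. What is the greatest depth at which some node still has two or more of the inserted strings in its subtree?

8

Equivalently: take the maximum, over all pairs, of their longest common prefix length.
"yspttgasb" and "yspttgasf" agree on "yspttgas" (8 characters) before diverging; nothing deeper is shared.
Longest shared-prefix length: 8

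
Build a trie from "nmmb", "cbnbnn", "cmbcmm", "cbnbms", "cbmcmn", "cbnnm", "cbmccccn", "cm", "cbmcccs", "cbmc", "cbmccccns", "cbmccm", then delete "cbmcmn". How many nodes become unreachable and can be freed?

2

Walk "cbmcmn" from the leaf back toward the root, removing each node that no remaining word uses.
The suffix "mn" (2 nodes) is used only by "cbmcmn"; the node for "cbmc" still has the child "c", so pruning stops there.
Nodes removed: 2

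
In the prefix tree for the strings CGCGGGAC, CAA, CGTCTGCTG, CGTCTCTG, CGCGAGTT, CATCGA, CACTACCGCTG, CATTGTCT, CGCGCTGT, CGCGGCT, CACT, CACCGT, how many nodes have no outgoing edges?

A leaf is a node with no children — equivalently, the end of a word that is not a proper prefix of any other stored word.
Those words: "CAA", "CACCGT", "CACTACCGCTG", "CATCGA", "CATTGTCT", "CGCGAGTT", "CGCGCTGT", "CGCGGCT", "CGCGGGAC", "CGTCTCTG", "CGTCTGCTG"
Leaf count: 11

11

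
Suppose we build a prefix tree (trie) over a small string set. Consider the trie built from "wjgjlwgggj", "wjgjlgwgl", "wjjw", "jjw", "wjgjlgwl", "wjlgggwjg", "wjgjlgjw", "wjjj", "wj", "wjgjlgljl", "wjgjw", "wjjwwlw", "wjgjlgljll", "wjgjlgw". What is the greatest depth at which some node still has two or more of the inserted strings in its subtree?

9

Look for the deepest trie node that still has at least two words in its subtree.
e.g. "wjgjlgljl" and "wjgjlgljll" share the prefix "wjgjlgljl" of length 9; no pair shares a longer one.
Longest shared-prefix length: 9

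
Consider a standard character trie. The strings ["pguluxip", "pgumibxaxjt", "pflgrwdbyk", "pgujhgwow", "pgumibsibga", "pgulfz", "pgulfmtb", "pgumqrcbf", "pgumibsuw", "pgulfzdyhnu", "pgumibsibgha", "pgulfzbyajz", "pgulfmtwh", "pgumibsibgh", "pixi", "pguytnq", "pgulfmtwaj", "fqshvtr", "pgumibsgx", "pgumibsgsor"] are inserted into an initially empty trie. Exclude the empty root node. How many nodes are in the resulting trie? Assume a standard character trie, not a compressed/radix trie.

Count nodes per top-level branch (shared prefixes stored once):
  'f'-branch (fqshvtr): 7 nodes
  'p'-branch (pflgrwdbyk, pgujhgwow, pgulfmtb, pgulfmtwaj, pgulfmtwh, pgulfz, pgulfzbyajz, pgulfzdyhnu, pguluxip, pgumibsgsor, pgumibsgx, pgumibsibga, pgumibsibgh, pgumibsibgha, pgumibsuw, pgumibxaxjt, pgumqrcbf, pguytnq, pixi): 76 nodes
Sum: 83

83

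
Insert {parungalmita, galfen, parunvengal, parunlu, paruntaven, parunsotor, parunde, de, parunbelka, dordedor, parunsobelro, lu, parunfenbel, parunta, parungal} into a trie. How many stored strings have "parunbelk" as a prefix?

Walk to "parunbelk"; the words in its subtree are exactly those with that prefix.
Matches: "parunbelka"
Count: 1

1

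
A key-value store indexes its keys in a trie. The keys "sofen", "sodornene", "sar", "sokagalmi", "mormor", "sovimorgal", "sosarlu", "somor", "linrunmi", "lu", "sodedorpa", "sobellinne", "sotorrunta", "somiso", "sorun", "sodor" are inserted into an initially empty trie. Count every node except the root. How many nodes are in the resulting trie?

80

For each word, the new-node count is its length minus the longest prefix already in the trie:
  "sofen" → 5 new (s, o, f, e, n)
  "sodornene" → prefix "so" already present; 7 new (d, o, r, n, e, n, e)
  "sar" → prefix "s" already present; 2 new (a, r)
  "sokagalmi" → prefix "so" already present; 7 new (k, a, g, a, l, m, i)
  "mormor" → 6 new (m, o, r, m, o, r)
  "sovimorgal" → prefix "so" already present; 8 new (v, i, m, o, r, g, a, l)
  "sosarlu" → prefix "so" already present; 5 new (s, a, r, l, u)
  "somor" → prefix "so" already present; 3 new (m, o, r)
  "linrunmi" → 8 new (l, i, n, r, u, n, m, i)
  "lu" → prefix "l" already present; 1 new (u)
  "sodedorpa" → prefix "sod" already present; 6 new (e, d, o, r, p, a)
  "sobellinne" → prefix "so" already present; 8 new (b, e, l, l, i, n, n, e)
  "sotorrunta" → prefix "so" already present; 8 new (t, o, r, r, u, n, t, a)
  "somiso" → prefix "som" already present; 3 new (i, s, o)
  "sorun" → prefix "so" already present; 3 new (r, u, n)
  "sodor" → prefix "sodor" already present; 0 new (none)
Total nodes = 5 + 7 + 2 + 7 + 6 + 8 + 5 + 3 + 8 + 1 + 6 + 8 + 8 + 3 + 3 + 0 = 80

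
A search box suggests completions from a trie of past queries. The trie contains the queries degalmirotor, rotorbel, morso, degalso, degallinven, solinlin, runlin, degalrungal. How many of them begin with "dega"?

4

Traverse to the node for "dega", then collect every word in that subtree.
Matches: "degallinven", "degalmirotor", "degalrungal", "degalso"
Count: 4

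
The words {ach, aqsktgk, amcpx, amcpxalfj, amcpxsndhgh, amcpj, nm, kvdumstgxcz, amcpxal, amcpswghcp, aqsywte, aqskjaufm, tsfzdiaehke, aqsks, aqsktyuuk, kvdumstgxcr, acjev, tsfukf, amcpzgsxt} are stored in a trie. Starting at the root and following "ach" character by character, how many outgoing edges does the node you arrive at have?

Follow the path "ach" to its node, then look at its outgoing edges.
No stored string extends past "ach".
That node has 0 child edges.

0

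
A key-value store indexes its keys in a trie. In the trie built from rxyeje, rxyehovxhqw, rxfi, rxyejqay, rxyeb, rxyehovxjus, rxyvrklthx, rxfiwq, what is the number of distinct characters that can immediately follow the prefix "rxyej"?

Walk "rxyej" from the root, arriving at one node.
Distinct next characters after "rxyej": e, q.
That node has 2 child edges.

2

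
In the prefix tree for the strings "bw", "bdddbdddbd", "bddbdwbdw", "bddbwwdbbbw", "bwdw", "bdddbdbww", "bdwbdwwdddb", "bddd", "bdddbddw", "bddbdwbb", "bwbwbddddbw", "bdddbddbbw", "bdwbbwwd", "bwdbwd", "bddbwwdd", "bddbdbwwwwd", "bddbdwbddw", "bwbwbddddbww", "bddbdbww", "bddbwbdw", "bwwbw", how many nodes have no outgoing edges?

17

Leaves are exactly the stored words that no other stored word extends.
Those words: "bddbdbwwwwd", "bddbdwbb", "bddbdwbddw", "bddbdwbdw", "bddbwbdw", "bddbwwdbbbw", "bddbwwdd", "bdddbdbww", "bdddbddbbw", "bdddbdddbd", "bdddbddw", "bdwbbwwd", "bdwbdwwdddb", "bwbwbddddbww", "bwdbwd", "bwdw", "bwwbw"
Leaf count: 17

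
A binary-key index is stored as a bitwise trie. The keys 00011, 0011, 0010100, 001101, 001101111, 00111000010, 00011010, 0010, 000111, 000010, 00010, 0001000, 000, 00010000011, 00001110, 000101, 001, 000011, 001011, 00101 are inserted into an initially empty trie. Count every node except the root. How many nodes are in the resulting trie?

Insert word by word; a character creates a node only if that edge doesn't already exist:
  "00011" → 5 new (0, 0, 0, 1, 1)
  "0011" → prefix "00" already present; 2 new (1, 1)
  "0010100" → prefix "001" already present; 4 new (0, 1, 0, 0)
  "001101" → prefix "0011" already present; 2 new (0, 1)
  "001101111" → prefix "001101" already present; 3 new (1, 1, 1)
  "00111000010" → prefix "0011" already present; 7 new (1, 0, 0, 0, 0, 1, 0)
  "00011010" → prefix "00011" already present; 3 new (0, 1, 0)
  "0010" → prefix "0010" already present; 0 new (none)
  "000111" → prefix "00011" already present; 1 new (1)
  "000010" → prefix "000" already present; 3 new (0, 1, 0)
  "00010" → prefix "0001" already present; 1 new (0)
  "0001000" → prefix "00010" already present; 2 new (0, 0)
  "000" → prefix "000" already present; 0 new (none)
  "00010000011" → prefix "0001000" already present; 4 new (0, 0, 1, 1)
  "00001110" → prefix "00001" already present; 3 new (1, 1, 0)
  "000101" → prefix "00010" already present; 1 new (1)
  "001" → prefix "001" already present; 0 new (none)
  "000011" → prefix "000011" already present; 0 new (none)
  "001011" → prefix "00101" already present; 1 new (1)
  "00101" → prefix "00101" already present; 0 new (none)
Total nodes = 5 + 2 + 4 + 2 + 3 + 7 + 3 + 0 + 1 + 3 + 1 + 2 + 0 + 4 + 3 + 1 + 0 + 0 + 1 + 0 = 42

42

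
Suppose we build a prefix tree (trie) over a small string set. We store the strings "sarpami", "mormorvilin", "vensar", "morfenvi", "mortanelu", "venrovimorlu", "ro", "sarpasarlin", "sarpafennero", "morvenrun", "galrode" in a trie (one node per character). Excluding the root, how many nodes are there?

72

Insert word by word; a character creates a node only if that edge doesn't already exist:
  "sarpami" → 7 new (s, a, r, p, a, m, i)
  "mormorvilin" → 11 new (m, o, r, m, o, r, v, i, l, i, n)
  "vensar" → 6 new (v, e, n, s, a, r)
  "morfenvi" → prefix "mor" already present; 5 new (f, e, n, v, i)
  "mortanelu" → prefix "mor" already present; 6 new (t, a, n, e, l, u)
  "venrovimorlu" → prefix "ven" already present; 9 new (r, o, v, i, m, o, r, l, u)
  "ro" → 2 new (r, o)
  "sarpasarlin" → prefix "sarpa" already present; 6 new (s, a, r, l, i, n)
  "sarpafennero" → prefix "sarpa" already present; 7 new (f, e, n, n, e, r, o)
  "morvenrun" → prefix "mor" already present; 6 new (v, e, n, r, u, n)
  "galrode" → 7 new (g, a, l, r, o, d, e)
Total nodes = 7 + 11 + 6 + 5 + 6 + 9 + 2 + 6 + 7 + 6 + 7 = 72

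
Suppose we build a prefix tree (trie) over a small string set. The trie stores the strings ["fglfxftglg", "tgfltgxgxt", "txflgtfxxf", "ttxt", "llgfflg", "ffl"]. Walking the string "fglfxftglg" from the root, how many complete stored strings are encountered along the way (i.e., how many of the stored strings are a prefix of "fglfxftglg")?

1

Walk "fglfxftglg" from the root; an end-of-word marker is hit whenever a stored word is a prefix of "fglfxftglg".
Prefixes of the query that are stored words: "fglfxftglg"
Count: 1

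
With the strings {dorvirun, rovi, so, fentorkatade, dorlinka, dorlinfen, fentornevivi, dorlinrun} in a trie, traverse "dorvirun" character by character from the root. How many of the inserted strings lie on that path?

Check each prefix of "dorvirun" against the stored set — each match is an end-marker on the path.
Prefixes of the query that are stored words: "dorvirun"
Count: 1

1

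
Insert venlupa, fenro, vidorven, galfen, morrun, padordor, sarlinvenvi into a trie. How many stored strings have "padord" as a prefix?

Traverse to the node for "padord", then collect every word in that subtree.
Matches: "padordor"
Count: 1

1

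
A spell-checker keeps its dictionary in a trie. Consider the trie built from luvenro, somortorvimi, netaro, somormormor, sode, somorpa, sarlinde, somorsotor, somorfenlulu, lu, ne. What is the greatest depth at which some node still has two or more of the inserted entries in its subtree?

Look for the deepest trie node that still has at least two words in its subtree.
"somorfenlulu" and "somormormor" agree on "somor" (5 characters) before diverging; nothing deeper is shared.
Longest shared-prefix length: 5

5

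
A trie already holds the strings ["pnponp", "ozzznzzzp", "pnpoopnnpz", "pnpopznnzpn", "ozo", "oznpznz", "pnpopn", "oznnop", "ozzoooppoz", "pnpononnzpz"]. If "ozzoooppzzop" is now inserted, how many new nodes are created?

4

The longest prefix of "ozzoooppzzop" already in the trie is "ozzooopp" (length 8).
New nodes needed: |"ozzoooppzzop"| − 8 = 12 − 8 = 4.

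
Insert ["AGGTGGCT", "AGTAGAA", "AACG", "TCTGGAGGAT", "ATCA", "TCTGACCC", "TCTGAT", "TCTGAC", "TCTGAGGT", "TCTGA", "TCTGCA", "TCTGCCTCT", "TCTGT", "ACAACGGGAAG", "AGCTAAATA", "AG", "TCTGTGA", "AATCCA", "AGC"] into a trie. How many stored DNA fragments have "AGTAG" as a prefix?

Filter for entries beginning with "AGTAG":
Words under "AGTAG": AGTAGAA
Count: 1

1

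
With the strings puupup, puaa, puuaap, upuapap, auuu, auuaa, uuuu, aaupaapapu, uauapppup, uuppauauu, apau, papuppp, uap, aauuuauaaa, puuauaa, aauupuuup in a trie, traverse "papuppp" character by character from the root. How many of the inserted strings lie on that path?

1

Walk "papuppp" from the root; an end-of-word marker is hit whenever a stored word is a prefix of "papuppp".
Prefixes of the query that are stored words: "papuppp"
Count: 1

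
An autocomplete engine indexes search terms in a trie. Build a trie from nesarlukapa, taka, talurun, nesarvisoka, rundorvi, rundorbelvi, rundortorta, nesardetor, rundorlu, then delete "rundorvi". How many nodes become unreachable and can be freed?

After clearing the end-marker at "rundorvi", prune upward until reaching a node still needed by another word.
The suffix "vi" (2 nodes) is used only by "rundorvi"; the node for "rundor" still has the child "b", so pruning stops there.
Nodes removed: 2

2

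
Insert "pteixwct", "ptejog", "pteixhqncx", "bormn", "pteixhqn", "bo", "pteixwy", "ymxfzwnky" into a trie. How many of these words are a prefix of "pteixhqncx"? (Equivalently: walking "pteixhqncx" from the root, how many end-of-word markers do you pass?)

Walk "pteixhqncx" from the root; an end-of-word marker is hit whenever a stored word is a prefix of "pteixhqncx".
Prefixes of the query that are stored words: "pteixhqn", "pteixhqncx"
Count: 2

2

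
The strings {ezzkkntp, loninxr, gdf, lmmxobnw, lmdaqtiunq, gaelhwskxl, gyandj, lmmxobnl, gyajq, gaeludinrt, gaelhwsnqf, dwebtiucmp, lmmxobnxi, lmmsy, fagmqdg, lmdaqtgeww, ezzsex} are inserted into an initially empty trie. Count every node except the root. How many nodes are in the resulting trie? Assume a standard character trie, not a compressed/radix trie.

87

Trace insertions, counting only characters that open a new branch:
  "ezzkkntp" → 8 new (e, z, z, k, k, n, t, p)
  "loninxr" → 7 new (l, o, n, i, n, x, r)
  "gdf" → 3 new (g, d, f)
  "lmmxobnw" → prefix "l" already present; 7 new (m, m, x, o, b, n, w)
  "lmdaqtiunq" → prefix "lm" already present; 8 new (d, a, q, t, i, u, n, q)
  "gaelhwskxl" → prefix "g" already present; 9 new (a, e, l, h, w, s, k, x, l)
  "gyandj" → prefix "g" already present; 5 new (y, a, n, d, j)
  "lmmxobnl" → prefix "lmmxobn" already present; 1 new (l)
  "gyajq" → prefix "gya" already present; 2 new (j, q)
  "gaeludinrt" → prefix "gael" already present; 6 new (u, d, i, n, r, t)
  "gaelhwsnqf" → prefix "gaelhws" already present; 3 new (n, q, f)
  "dwebtiucmp" → 10 new (d, w, e, b, t, i, u, c, m, p)
  "lmmxobnxi" → prefix "lmmxobn" already present; 2 new (x, i)
  "lmmsy" → prefix "lmm" already present; 2 new (s, y)
  "fagmqdg" → 7 new (f, a, g, m, q, d, g)
  "lmdaqtgeww" → prefix "lmdaqt" already present; 4 new (g, e, w, w)
  "ezzsex" → prefix "ezz" already present; 3 new (s, e, x)
Total nodes = 8 + 7 + 3 + 7 + 8 + 9 + 5 + 1 + 2 + 6 + 3 + 10 + 2 + 2 + 7 + 4 + 3 = 87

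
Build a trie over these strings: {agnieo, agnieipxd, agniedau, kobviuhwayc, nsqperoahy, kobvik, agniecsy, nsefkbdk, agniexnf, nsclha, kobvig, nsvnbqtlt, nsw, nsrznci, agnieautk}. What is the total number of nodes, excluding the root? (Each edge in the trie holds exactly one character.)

69

For each word, the new-node count is its length minus the longest prefix already in the trie:
  "agnieo" → 6 new (a, g, n, i, e, o)
  "agnieipxd" → prefix "agnie" already present; 4 new (i, p, x, d)
  "agniedau" → prefix "agnie" already present; 3 new (d, a, u)
  "kobviuhwayc" → 11 new (k, o, b, v, i, u, h, w, a, y, c)
  "nsqperoahy" → 10 new (n, s, q, p, e, r, o, a, h, y)
  "kobvik" → prefix "kobvi" already present; 1 new (k)
  "agniecsy" → prefix "agnie" already present; 3 new (c, s, y)
  "nsefkbdk" → prefix "ns" already present; 6 new (e, f, k, b, d, k)
  "agniexnf" → prefix "agnie" already present; 3 new (x, n, f)
  "nsclha" → prefix "ns" already present; 4 new (c, l, h, a)
  "kobvig" → prefix "kobvi" already present; 1 new (g)
  "nsvnbqtlt" → prefix "ns" already present; 7 new (v, n, b, q, t, l, t)
  "nsw" → prefix "ns" already present; 1 new (w)
  "nsrznci" → prefix "ns" already present; 5 new (r, z, n, c, i)
  "agnieautk" → prefix "agnie" already present; 4 new (a, u, t, k)
Total nodes = 6 + 4 + 3 + 11 + 10 + 1 + 3 + 6 + 3 + 4 + 1 + 7 + 1 + 5 + 4 = 69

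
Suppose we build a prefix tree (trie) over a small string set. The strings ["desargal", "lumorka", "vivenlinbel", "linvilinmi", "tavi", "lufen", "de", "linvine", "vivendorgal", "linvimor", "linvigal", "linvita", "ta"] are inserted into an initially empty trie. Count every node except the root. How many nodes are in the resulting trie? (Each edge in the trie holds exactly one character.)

58

For each word, the new-node count is its length minus the longest prefix already in the trie:
  "desargal" → 8 new (d, e, s, a, r, g, a, l)
  "lumorka" → 7 new (l, u, m, o, r, k, a)
  "vivenlinbel" → 11 new (v, i, v, e, n, l, i, n, b, e, l)
  "linvilinmi" → prefix "l" already present; 9 new (i, n, v, i, l, i, n, m, i)
  "tavi" → 4 new (t, a, v, i)
  "lufen" → prefix "lu" already present; 3 new (f, e, n)
  "de" → prefix "de" already present; 0 new (none)
  "linvine" → prefix "linvi" already present; 2 new (n, e)
  "vivendorgal" → prefix "viven" already present; 6 new (d, o, r, g, a, l)
  "linvimor" → prefix "linvi" already present; 3 new (m, o, r)
  "linvigal" → prefix "linvi" already present; 3 new (g, a, l)
  "linvita" → prefix "linvi" already present; 2 new (t, a)
  "ta" → prefix "ta" already present; 0 new (none)
Total nodes = 8 + 7 + 11 + 9 + 4 + 3 + 0 + 2 + 6 + 3 + 3 + 2 + 0 = 58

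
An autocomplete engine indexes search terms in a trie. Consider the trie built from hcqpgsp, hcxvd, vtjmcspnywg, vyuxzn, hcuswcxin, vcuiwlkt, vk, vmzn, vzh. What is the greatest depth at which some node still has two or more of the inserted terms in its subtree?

2

Look for the deepest trie node that still has at least two words in its subtree.
e.g. "hcqpgsp" and "hcuswcxin" share the prefix "hc" of length 2; no pair shares a longer one.
Longest shared-prefix length: 2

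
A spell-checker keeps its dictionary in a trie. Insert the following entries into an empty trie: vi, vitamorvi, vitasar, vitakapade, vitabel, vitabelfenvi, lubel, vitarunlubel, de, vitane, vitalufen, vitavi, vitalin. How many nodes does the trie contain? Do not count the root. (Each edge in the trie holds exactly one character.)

52

Insert word by word; a character creates a node only if that edge doesn't already exist:
  "vi" → 2 new (v, i)
  "vitamorvi" → prefix "vi" already present; 7 new (t, a, m, o, r, v, i)
  "vitasar" → prefix "vita" already present; 3 new (s, a, r)
  "vitakapade" → prefix "vita" already present; 6 new (k, a, p, a, d, e)
  "vitabel" → prefix "vita" already present; 3 new (b, e, l)
  "vitabelfenvi" → prefix "vitabel" already present; 5 new (f, e, n, v, i)
  "lubel" → 5 new (l, u, b, e, l)
  "vitarunlubel" → prefix "vita" already present; 8 new (r, u, n, l, u, b, e, l)
  "de" → 2 new (d, e)
  "vitane" → prefix "vita" already present; 2 new (n, e)
  "vitalufen" → prefix "vita" already present; 5 new (l, u, f, e, n)
  "vitavi" → prefix "vita" already present; 2 new (v, i)
  "vitalin" → prefix "vital" already present; 2 new (i, n)
Total nodes = 2 + 7 + 3 + 6 + 3 + 5 + 5 + 8 + 2 + 2 + 5 + 2 + 2 = 52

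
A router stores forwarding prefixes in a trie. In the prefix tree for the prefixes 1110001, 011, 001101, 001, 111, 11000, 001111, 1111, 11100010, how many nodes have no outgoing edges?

Leaves are exactly the stored words that no other stored word extends.
Those words: "001101", "001111", "011", "11000", "11100010", "1111"
Leaf count: 6

6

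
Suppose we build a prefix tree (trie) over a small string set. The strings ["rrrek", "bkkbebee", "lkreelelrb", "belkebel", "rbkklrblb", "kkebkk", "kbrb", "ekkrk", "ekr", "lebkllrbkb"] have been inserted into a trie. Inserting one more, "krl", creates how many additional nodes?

2

The longest prefix of "krl" already in the trie is "k" (length 1).
So 3 − 1 = 2 new nodes.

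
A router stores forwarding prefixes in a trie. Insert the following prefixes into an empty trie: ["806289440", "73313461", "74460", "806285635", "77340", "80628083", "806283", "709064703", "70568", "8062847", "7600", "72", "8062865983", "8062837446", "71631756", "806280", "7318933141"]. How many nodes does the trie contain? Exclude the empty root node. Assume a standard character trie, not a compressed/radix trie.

74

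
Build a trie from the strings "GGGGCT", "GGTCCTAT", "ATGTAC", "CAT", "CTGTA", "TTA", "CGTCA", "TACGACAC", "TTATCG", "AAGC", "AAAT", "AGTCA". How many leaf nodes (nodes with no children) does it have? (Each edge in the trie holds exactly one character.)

A leaf is a node with no children — equivalently, the end of a word that is not a proper prefix of any other stored word.
Those words: "AAAT", "AAGC", "AGTCA", "ATGTAC", "CAT", "CGTCA", "CTGTA", "GGGGCT", "GGTCCTAT", "TACGACAC", "TTATCG"
Leaf count: 11

11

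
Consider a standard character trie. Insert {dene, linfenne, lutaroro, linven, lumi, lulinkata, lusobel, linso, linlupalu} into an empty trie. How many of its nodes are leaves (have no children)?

A leaf is a node with no children — equivalently, the end of a word that is not a proper prefix of any other stored word.
Those words: "dene", "linfenne", "linlupalu", "linso", "linven", "lulinkata", "lumi", "lusobel", "lutaroro"
Leaf count: 9

9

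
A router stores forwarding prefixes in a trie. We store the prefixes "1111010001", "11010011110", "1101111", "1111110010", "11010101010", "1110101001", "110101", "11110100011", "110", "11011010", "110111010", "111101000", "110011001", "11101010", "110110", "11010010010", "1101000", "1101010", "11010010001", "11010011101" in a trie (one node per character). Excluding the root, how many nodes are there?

For each word, the new-node count is its length minus the longest prefix already in the trie:
  "1111010001" → 10 new (1, 1, 1, 1, 0, 1, 0, 0, 0, 1)
  "11010011110" → prefix "11" already present; 9 new (0, 1, 0, 0, 1, 1, 1, 1, 0)
  "1101111" → prefix "1101" already present; 3 new (1, 1, 1)
  "1111110010" → prefix "1111" already present; 6 new (1, 1, 0, 0, 1, 0)
  "11010101010" → prefix "11010" already present; 6 new (1, 0, 1, 0, 1, 0)
  "1110101001" → prefix "111" already present; 7 new (0, 1, 0, 1, 0, 0, 1)
  "110101" → prefix "110101" already present; 0 new (none)
  "11110100011" → prefix "1111010001" already present; 1 new (1)
  "110" → prefix "110" already present; 0 new (none)
  "11011010" → prefix "11011" already present; 3 new (0, 1, 0)
  "110111010" → prefix "110111" already present; 3 new (0, 1, 0)
  "111101000" → prefix "111101000" already present; 0 new (none)
  "110011001" → prefix "110" already present; 6 new (0, 1, 1, 0, 0, 1)
  "11101010" → prefix "11101010" already present; 0 new (none)
  "110110" → prefix "110110" already present; 0 new (none)
  "11010010010" → prefix "1101001" already present; 4 new (0, 0, 1, 0)
  "1101000" → prefix "110100" already present; 1 new (0)
  "1101010" → prefix "1101010" already present; 0 new (none)
  "11010010001" → prefix "110100100" already present; 2 new (0, 1)
  "11010011101" → prefix "110100111" already present; 2 new (0, 1)
Total nodes = 10 + 9 + 3 + 6 + 6 + 7 + 0 + 1 + 0 + 3 + 3 + 0 + 6 + 0 + 0 + 4 + 1 + 0 + 2 + 2 = 63

63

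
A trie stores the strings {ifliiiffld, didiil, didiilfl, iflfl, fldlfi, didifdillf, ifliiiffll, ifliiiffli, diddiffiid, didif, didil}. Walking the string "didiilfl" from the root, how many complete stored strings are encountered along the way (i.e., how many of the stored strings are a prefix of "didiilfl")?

2

Traverse "didiilfl" character by character; count nodes along the way that are marked as word ends.
Prefixes of the query that are stored words: "didiil", "didiilfl"
Count: 2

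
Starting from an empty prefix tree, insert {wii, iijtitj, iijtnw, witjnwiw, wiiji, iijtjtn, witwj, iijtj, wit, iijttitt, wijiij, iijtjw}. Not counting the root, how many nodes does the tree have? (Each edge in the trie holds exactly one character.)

Count nodes per top-level branch (shared prefixes stored once):
  'i'-branch (iijtitj, iijtj, iijtjtn, iijtjw, iijtnw, iijttitt): 17 nodes
  'w'-branch (wii, wiiji, wijiij, wit, witjnwiw, witwj): 17 nodes
Sum: 34

34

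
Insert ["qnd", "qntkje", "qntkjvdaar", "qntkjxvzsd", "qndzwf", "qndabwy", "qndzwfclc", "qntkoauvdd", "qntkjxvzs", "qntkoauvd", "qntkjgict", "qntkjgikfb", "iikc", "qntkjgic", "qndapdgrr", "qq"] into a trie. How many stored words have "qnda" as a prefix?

Filter for entries beginning with "qnda":
Matches: "qndabwy", "qndapdgrr"
Count: 2

2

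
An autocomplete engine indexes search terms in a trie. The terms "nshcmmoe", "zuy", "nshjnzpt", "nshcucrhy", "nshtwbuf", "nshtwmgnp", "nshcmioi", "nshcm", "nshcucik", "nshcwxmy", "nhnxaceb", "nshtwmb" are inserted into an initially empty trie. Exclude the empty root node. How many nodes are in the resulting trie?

47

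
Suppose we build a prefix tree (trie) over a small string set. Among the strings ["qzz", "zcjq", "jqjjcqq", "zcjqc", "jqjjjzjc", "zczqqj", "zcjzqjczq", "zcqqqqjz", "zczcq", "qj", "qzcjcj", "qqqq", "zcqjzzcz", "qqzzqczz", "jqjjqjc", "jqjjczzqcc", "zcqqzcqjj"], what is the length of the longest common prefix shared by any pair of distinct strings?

5

Look for the deepest trie node that still has at least two words in its subtree.
"jqjjcqq" and "jqjjczzqcc" agree on "jqjjc" (5 characters) before diverging; nothing deeper is shared.
Longest shared-prefix length: 5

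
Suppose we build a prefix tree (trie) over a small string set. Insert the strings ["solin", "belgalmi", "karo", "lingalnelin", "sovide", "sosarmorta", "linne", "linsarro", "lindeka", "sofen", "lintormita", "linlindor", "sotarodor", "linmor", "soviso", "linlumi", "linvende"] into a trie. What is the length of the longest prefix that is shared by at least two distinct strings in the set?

4

The deepest shared node is where two words last agree before diverging.
e.g. "linlindor" and "linlumi" share the prefix "linl" of length 4; no pair shares a longer one.
Longest shared-prefix length: 4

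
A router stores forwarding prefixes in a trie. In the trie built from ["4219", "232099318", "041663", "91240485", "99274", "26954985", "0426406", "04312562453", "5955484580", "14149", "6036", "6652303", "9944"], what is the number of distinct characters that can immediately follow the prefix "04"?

3

Follow the path "04" to its node, then look at its outgoing edges.
Characters that immediately follow "04" among the stored strings: {1, 2, 3}.
That node has 3 child edges.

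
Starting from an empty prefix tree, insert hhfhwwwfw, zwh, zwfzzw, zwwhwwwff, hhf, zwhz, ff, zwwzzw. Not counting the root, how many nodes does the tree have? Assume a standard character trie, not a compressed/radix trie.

For each word, the new-node count is its length minus the longest prefix already in the trie:
  "hhfhwwwfw" → 9 new (h, h, f, h, w, w, w, f, w)
  "zwh" → 3 new (z, w, h)
  "zwfzzw" → prefix "zw" already present; 4 new (f, z, z, w)
  "zwwhwwwff" → prefix "zw" already present; 7 new (w, h, w, w, w, f, f)
  "hhf" → prefix "hhf" already present; 0 new (none)
  "zwhz" → prefix "zwh" already present; 1 new (z)
  "ff" → 2 new (f, f)
  "zwwzzw" → prefix "zww" already present; 3 new (z, z, w)
Total nodes = 9 + 3 + 4 + 7 + 0 + 1 + 2 + 3 = 29

29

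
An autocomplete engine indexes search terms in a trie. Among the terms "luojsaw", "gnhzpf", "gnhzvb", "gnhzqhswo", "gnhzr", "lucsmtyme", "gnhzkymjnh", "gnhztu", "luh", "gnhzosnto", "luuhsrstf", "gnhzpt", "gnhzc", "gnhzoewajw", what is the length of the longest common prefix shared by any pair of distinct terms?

Equivalently: take the maximum, over all pairs, of their longest common prefix length.
e.g. "gnhzoewajw" and "gnhzosnto" share the prefix "gnhzo" of length 5; no pair shares a longer one.
Longest shared-prefix length: 5

5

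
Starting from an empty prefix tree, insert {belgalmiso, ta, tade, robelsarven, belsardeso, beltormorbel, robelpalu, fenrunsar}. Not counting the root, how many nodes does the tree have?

54

Count nodes per top-level branch (shared prefixes stored once):
  'b'-branch (belgalmiso, belsardeso, beltormorbel): 26 nodes
  'f'-branch (fenrunsar): 9 nodes
  'r'-branch (robelpalu, robelsarven): 15 nodes
  't'-branch (ta, tade): 4 nodes
Sum: 54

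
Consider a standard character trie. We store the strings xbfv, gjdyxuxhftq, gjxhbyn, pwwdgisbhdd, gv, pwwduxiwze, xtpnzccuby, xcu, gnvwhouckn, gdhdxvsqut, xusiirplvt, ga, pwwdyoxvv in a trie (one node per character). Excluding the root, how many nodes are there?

Insert word by word; a character creates a node only if that edge doesn't already exist:
  "xbfv" → 4 new (x, b, f, v)
  "gjdyxuxhftq" → 11 new (g, j, d, y, x, u, x, h, f, t, q)
  "gjxhbyn" → prefix "gj" already present; 5 new (x, h, b, y, n)
  "pwwdgisbhdd" → 11 new (p, w, w, d, g, i, s, b, h, d, d)
  "gv" → prefix "g" already present; 1 new (v)
  "pwwduxiwze" → prefix "pwwd" already present; 6 new (u, x, i, w, z, e)
  "xtpnzccuby" → prefix "x" already present; 9 new (t, p, n, z, c, c, u, b, y)
  "xcu" → prefix "x" already present; 2 new (c, u)
  "gnvwhouckn" → prefix "g" already present; 9 new (n, v, w, h, o, u, c, k, n)
  "gdhdxvsqut" → prefix "g" already present; 9 new (d, h, d, x, v, s, q, u, t)
  "xusiirplvt" → prefix "x" already present; 9 new (u, s, i, i, r, p, l, v, t)
  "ga" → prefix "g" already present; 1 new (a)
  "pwwdyoxvv" → prefix "pwwd" already present; 5 new (y, o, x, v, v)
Total nodes = 4 + 11 + 5 + 11 + 1 + 6 + 9 + 2 + 9 + 9 + 9 + 1 + 5 = 82

82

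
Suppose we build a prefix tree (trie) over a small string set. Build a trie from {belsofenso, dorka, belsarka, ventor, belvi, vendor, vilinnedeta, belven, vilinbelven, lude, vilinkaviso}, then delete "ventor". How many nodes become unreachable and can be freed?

A node on "ventor"'s path can go only if nothing else ends at it or branches off below it.
The suffix "tor" (3 nodes) is used only by "ventor"; the node for "ven" still has the child "d", so pruning stops there.
Nodes removed: 3

3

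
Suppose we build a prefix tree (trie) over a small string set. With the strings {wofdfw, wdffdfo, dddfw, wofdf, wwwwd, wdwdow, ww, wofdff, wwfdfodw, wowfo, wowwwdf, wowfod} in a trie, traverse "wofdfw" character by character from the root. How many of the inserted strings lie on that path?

2

Walk "wofdfw" from the root; an end-of-word marker is hit whenever a stored word is a prefix of "wofdfw".
Prefixes of the query that are stored words: "wofdf", "wofdfw"
Count: 2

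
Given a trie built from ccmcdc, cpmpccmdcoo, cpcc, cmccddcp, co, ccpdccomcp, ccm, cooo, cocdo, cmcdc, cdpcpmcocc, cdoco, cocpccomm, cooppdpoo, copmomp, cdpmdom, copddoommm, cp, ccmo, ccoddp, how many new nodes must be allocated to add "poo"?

No existing word starts with "p", so every character of "poo" needs a new node.
3 − 0 = 3 new nodes.

3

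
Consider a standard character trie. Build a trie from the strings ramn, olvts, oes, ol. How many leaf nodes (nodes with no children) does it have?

A leaf is a node with no children — equivalently, the end of a word that is not a proper prefix of any other stored word.
Those words: "oes", "olvts", "ramn"
Leaf count: 3

3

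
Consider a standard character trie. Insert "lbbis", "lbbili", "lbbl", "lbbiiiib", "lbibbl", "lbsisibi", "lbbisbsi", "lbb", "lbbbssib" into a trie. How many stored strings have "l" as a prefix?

9

Traverse to the node for "l", then collect every word in that subtree.
Matches: "lbb", "lbbbssib", "lbbiiiib", "lbbili", "lbbis", "lbbisbsi", "lbbl", "lbibbl", "lbsisibi"
Count: 9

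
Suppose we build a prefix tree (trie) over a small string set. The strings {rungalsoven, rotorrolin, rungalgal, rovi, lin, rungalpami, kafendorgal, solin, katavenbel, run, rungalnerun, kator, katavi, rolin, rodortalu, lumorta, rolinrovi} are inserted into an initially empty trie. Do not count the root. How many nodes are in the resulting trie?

84

Trace insertions, counting only characters that open a new branch:
  "rungalsoven" → 11 new (r, u, n, g, a, l, s, o, v, e, n)
  "rotorrolin" → prefix "r" already present; 9 new (o, t, o, r, r, o, l, i, n)
  "rungalgal" → prefix "rungal" already present; 3 new (g, a, l)
  "rovi" → prefix "ro" already present; 2 new (v, i)
  "lin" → 3 new (l, i, n)
  "rungalpami" → prefix "rungal" already present; 4 new (p, a, m, i)
  "kafendorgal" → 11 new (k, a, f, e, n, d, o, r, g, a, l)
  "solin" → 5 new (s, o, l, i, n)
  "katavenbel" → prefix "ka" already present; 8 new (t, a, v, e, n, b, e, l)
  "run" → prefix "run" already present; 0 new (none)
  "rungalnerun" → prefix "rungal" already present; 5 new (n, e, r, u, n)
  "kator" → prefix "kat" already present; 2 new (o, r)
  "katavi" → prefix "katav" already present; 1 new (i)
  "rolin" → prefix "ro" already present; 3 new (l, i, n)
  "rodortalu" → prefix "ro" already present; 7 new (d, o, r, t, a, l, u)
  "lumorta" → prefix "l" already present; 6 new (u, m, o, r, t, a)
  "rolinrovi" → prefix "rolin" already present; 4 new (r, o, v, i)
Total nodes = 11 + 9 + 3 + 2 + 3 + 4 + 11 + 5 + 8 + 0 + 5 + 2 + 1 + 3 + 7 + 6 + 4 = 84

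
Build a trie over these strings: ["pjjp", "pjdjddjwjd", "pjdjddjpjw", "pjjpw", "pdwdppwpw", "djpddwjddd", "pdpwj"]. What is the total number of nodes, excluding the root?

37

Count nodes per top-level branch (shared prefixes stored once):
  'd'-branch (djpddwjddd): 10 nodes
  'p'-branch (pdpwj, pdwdppwpw, pjdjddjpjw, pjdjddjwjd, pjjp, pjjpw): 27 nodes
Sum: 37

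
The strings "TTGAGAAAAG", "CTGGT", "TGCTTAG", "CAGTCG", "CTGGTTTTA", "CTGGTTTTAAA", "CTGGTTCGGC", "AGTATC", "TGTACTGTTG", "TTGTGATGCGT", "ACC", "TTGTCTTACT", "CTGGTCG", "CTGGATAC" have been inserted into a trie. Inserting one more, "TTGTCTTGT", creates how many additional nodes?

2

Walking "TTGTCTTGT" from the root, the first 7 characters ("TTGTCTT") follow existing edges; "G" is the first miss.
Each of the 2 remaining characters creates one node.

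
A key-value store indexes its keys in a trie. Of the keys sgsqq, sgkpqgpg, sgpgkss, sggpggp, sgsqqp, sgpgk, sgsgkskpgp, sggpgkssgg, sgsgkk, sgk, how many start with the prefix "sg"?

Traverse to the node for "sg", then collect every word in that subtree.
Words under "sg": sggpggp, sggpgkssgg, sgk, sgkpqgpg, sgpgk, sgpgkss, sgsgkk, sgsgkskpgp, sgsqq, sgsqqp
Count: 10

10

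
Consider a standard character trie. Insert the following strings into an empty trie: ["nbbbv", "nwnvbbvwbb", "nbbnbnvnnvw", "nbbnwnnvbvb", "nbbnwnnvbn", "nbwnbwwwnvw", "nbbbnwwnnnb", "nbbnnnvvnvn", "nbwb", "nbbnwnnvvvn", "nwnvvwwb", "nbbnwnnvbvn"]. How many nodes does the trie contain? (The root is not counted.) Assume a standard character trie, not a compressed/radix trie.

Insert word by word; a character creates a node only if that edge doesn't already exist:
  "nbbbv" → 5 new (n, b, b, b, v)
  "nwnvbbvwbb" → prefix "n" already present; 9 new (w, n, v, b, b, v, w, b, b)
  "nbbnbnvnnvw" → prefix "nbb" already present; 8 new (n, b, n, v, n, n, v, w)
  "nbbnwnnvbvb" → prefix "nbbn" already present; 7 new (w, n, n, v, b, v, b)
  "nbbnwnnvbn" → prefix "nbbnwnnvb" already present; 1 new (n)
  "nbwnbwwwnvw" → prefix "nb" already present; 9 new (w, n, b, w, w, w, n, v, w)
  "nbbbnwwnnnb" → prefix "nbbb" already present; 7 new (n, w, w, n, n, n, b)
  "nbbnnnvvnvn" → prefix "nbbn" already present; 7 new (n, n, v, v, n, v, n)
  "nbwb" → prefix "nbw" already present; 1 new (b)
  "nbbnwnnvvvn" → prefix "nbbnwnnv" already present; 3 new (v, v, n)
  "nwnvvwwb" → prefix "nwnv" already present; 4 new (v, w, w, b)
  "nbbnwnnvbvn" → prefix "nbbnwnnvbv" already present; 1 new (n)
Total nodes = 5 + 9 + 8 + 7 + 1 + 9 + 7 + 7 + 1 + 3 + 4 + 1 = 62

62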